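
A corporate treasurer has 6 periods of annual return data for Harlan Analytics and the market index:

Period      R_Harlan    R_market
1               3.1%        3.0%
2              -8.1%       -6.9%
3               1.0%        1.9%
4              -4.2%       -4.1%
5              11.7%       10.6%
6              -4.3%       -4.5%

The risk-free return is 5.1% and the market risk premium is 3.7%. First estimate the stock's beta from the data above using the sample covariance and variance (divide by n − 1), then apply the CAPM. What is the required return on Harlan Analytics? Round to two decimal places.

9.12%

Mean R_i = (3.1 − 8.1 + 1.0 − 4.2 + 11.7 − 4.3) / 6 = -0.1333%
Mean R_m = (3.0 − 6.9 + 1.9 − 4.1 + 10.6 − 4.5) / 6 = 0.0000%
Σ(R_i − R̄_i)(R_m − R̄_m) = 227.6800  ⇒  Cov = 227.6800 / 5 = 45.5360
Σ(R_m − R̄_m)² = 209.6400  ⇒  Var(R_m) = 209.6400 / 5 = 41.9280
β = Cov / Var(R_m) = 45.5360 / 41.9280 = 1.0861
E(R) = R_f + β × MRP = 5.1% + 1.0861 × 3.7% = 9.12%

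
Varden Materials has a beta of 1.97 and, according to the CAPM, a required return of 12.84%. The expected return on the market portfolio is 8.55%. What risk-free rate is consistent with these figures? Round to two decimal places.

4.13%

E(R) = R_f + β(E(R_m) − R_f) = R_f(1 − β) + β·E(R_m)
12.84% = R_f × (1 − 1.97) + 1.97 × 8.55%
12.84% = R_f × -0.97 + 16.8435%
R_f = (12.84% − 16.8435%) / -0.97 = 4.13%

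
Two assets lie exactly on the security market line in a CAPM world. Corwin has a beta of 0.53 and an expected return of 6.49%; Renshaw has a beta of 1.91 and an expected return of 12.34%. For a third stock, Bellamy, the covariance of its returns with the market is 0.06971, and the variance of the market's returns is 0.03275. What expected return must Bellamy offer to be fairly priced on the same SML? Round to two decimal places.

MRP = (12.34% − 6.49%) / (1.91 − 0.53) = 4.2391%
R_f = 6.49% − 0.53 × 4.2391% = 4.2433%
β_Bellamy = Cov / Var(R_m) = 0.06971 / 0.03275 = 2.1285
E(R_Bellamy) = R_f + β × MRP = 4.2433% + 2.1285 × 4.2391% = 13.27%

13.27%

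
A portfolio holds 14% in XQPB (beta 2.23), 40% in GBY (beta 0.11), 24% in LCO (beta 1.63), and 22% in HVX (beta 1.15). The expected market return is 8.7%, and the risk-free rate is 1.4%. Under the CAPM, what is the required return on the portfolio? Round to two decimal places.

β_P = Σ w_i β_i = 0.14×2.23 + 0.40×0.11 + 0.24×1.63 + 0.22×1.15 = 1.0004
MRP = 8.7% − 1.4% = 7.30%
E(R_P) = R_f + β_P × MRP = 1.4% + 1.0004 × 7.3% = 8.70%

8.70%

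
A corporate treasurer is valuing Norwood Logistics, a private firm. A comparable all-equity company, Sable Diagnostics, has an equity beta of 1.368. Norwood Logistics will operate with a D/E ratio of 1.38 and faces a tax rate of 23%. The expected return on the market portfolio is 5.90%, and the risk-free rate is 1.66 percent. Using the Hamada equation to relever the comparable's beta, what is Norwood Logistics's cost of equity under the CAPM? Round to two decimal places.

13.62%

β_L = β_U × [1 + (1 − t)(D/E)] = 1.368 × [1 + (1 − 0.23) × 1.38]
    = 1.368 × [1 + 0.77 × 1.38] = 1.368 × 2.0626 = 2.8216
MRP = 5.90% − 1.66% = 4.24%
E(R) = R_f + β_L × MRP = 1.66% + 2.8216 × 4.24% = 13.62%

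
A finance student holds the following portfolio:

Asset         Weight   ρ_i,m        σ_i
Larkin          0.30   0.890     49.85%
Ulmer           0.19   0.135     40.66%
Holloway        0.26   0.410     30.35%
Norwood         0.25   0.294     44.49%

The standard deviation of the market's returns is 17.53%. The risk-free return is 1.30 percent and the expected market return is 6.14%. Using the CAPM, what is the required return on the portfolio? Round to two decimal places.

β_Larkin = 0.890 × 49.85% / 17.53% = 2.5309
β_Ulmer = 0.135 × 40.66% / 17.53% = 0.3131
β_Holloway = 0.410 × 30.35% / 17.53% = 0.7098
β_Norwood = 0.294 × 44.49% / 17.53% = 0.7462
β_P = Σ w_i β_i = 0.30×2.5309 + 0.19×0.3131 + 0.26×0.7098 + 0.25×0.7462 = 1.1899
MRP = 6.14% − 1.30% = 4.84%
E(R_P) = R_f + β_P × MRP = 1.30% + 1.1899 × 4.84% = 7.06%

7.06%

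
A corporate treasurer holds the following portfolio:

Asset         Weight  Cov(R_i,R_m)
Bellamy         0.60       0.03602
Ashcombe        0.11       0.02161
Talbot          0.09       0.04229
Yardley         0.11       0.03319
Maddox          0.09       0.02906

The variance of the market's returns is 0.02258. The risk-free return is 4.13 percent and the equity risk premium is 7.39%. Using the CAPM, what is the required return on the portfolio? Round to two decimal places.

β_Bellamy = 0.03602 / 0.02258 = 1.5952
β_Ashcombe = 0.02161 / 0.02258 = 0.9570
β_Talbot = 0.04229 / 0.02258 = 1.8729
β_Yardley = 0.03319 / 0.02258 = 1.4699
β_Maddox = 0.02906 / 0.02258 = 1.2870
β_P = Σ w_i β_i = 0.60×1.5952 + 0.11×0.9570 + 0.09×1.8729 + 0.11×1.4699 + 0.09×1.2870 = 1.5085
E(R_P) = R_f + β_P × MRP = 4.13% + 1.5085 × 7.39% = 15.28%

15.28%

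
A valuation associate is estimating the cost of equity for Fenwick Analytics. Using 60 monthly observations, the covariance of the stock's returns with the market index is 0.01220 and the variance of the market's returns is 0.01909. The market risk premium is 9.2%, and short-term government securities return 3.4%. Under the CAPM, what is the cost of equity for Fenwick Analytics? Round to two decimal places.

β = Cov(R_i, R_m) / Var(R_m) = 0.01220 / 0.01909 = 0.6391
E(R) = R_f + β × MRP = 3.4% + 0.6391 × 9.2% = 9.28%

9.28%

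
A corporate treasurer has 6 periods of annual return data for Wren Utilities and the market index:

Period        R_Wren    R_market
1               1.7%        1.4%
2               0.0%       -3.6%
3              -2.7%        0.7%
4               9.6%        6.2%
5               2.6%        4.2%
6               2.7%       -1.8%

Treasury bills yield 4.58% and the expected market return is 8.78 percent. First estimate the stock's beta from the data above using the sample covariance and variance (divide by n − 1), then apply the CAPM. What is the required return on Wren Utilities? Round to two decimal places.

7.72%

Mean R_i = (1.7 + 0.0 − 2.7 + 9.6 + 2.6 + 2.7) / 6 = 2.3167%
Mean R_m = (1.4 − 3.6 + 0.7 + 6.2 + 4.2 − 1.8) / 6 = 1.1833%
Σ(R_i − R̄_i)(R_m − R̄_m) = 49.6217  ⇒  Cov = 49.6217 / 5 = 9.9243
Σ(R_m − R̄_m)² = 66.3283  ⇒  Var(R_m) = 66.3283 / 5 = 13.2657
β = Cov / Var(R_m) = 9.9243 / 13.2657 = 0.7481
MRP = 8.78% − 4.58% = 4.20%
E(R) = R_f + β × MRP = 4.58% + 0.7481 × 4.20% = 7.72%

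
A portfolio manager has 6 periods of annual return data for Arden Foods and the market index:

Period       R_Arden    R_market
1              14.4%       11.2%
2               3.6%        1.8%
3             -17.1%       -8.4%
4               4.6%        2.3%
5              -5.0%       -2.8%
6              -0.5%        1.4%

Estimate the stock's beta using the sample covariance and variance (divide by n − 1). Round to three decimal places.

Mean R_i = (14.4 + 3.6 − 17.1 + 4.6 − 5.0 − 0.5) / 6 = 0.0000%
Mean R_m = (11.2 + 1.8 − 8.4 + 2.3 − 2.8 + 1.4) / 6 = 0.9167%
Σ(R_i − R̄_i)(R_m − R̄_m) = 335.2800  ⇒  Cov = 335.2800 / 5 = 67.0560
Σ(R_m − R̄_m)² = 209.2883  ⇒  Var(R_m) = 209.2883 / 5 = 41.8577
β = Cov / Var(R_m) = 67.0560 / 41.8577 = 1.6020

1.602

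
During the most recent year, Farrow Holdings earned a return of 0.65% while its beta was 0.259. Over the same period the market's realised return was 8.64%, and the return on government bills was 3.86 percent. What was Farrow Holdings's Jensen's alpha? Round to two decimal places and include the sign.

-4.45%

Market excess return = 8.64% − 3.86% = 4.78%
CAPM benchmark = R_f + β(R_m − R_f) = 3.86% + 0.259 × 4.78% = 5.09802%
α = actual − benchmark = 0.65% − 5.09802% = -4.45%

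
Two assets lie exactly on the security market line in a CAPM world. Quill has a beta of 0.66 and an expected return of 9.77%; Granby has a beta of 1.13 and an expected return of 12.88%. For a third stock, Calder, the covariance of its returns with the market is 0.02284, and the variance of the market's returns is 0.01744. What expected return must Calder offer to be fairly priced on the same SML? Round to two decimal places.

14.07%

MRP = (12.88% − 9.77%) / (1.13 − 0.66) = 6.6170%
R_f = 9.77% − 0.66 × 6.6170% = 5.4028%
β_Calder = Cov / Var(R_m) = 0.02284 / 0.01744 = 1.3096
E(R_Calder) = R_f + β × MRP = 5.4028% + 1.3096 × 6.6170% = 14.07%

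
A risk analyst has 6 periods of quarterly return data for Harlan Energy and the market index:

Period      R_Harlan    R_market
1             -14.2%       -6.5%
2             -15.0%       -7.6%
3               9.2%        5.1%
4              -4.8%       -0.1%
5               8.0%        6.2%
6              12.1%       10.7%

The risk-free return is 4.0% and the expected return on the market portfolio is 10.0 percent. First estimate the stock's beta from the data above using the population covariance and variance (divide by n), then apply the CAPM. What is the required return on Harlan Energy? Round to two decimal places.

Mean R_i = (-14.2 − 15.0 + 9.2 − 4.8 + 8.0 + 12.1) / 6 = -0.7833%
Mean R_m = (-6.5 − 7.6 + 5.1 − 0.1 + 6.2 + 10.7) / 6 = 1.3000%
Σ(R_i − R̄_i)(R_m − R̄_m) = 438.8800  ⇒  Cov = 438.8800 / 6 = 73.1467
Σ(R_m − R̄_m)² = 268.8200  ⇒  Var(R_m) = 268.8200 / 6 = 44.8033
β = Cov / Var(R_m) = 73.1467 / 44.8033 = 1.6326
MRP = 10.0% − 4.0% = 6.00%
E(R) = R_f + β × MRP = 4.0% + 1.6326 × 6.0% = 13.80%

13.80%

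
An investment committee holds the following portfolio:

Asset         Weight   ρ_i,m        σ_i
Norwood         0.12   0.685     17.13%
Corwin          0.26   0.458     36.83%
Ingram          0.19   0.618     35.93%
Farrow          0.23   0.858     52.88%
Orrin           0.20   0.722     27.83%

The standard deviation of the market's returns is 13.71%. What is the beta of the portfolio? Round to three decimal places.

1.785

β_Norwood = 0.685 × 17.13% / 13.71% = 0.8559
β_Corwin = 0.458 × 36.83% / 13.71% = 1.2304
β_Ingram = 0.618 × 35.93% / 13.71% = 1.6196
β_Farrow = 0.858 × 52.88% / 13.71% = 3.3093
β_Orrin = 0.722 × 27.83% / 13.71% = 1.4656
β_P = Σ w_i β_i = 0.12×0.8559 + 0.26×1.2304 + 0.19×1.6196 + 0.23×3.3093 + 0.20×1.4656 = 1.7846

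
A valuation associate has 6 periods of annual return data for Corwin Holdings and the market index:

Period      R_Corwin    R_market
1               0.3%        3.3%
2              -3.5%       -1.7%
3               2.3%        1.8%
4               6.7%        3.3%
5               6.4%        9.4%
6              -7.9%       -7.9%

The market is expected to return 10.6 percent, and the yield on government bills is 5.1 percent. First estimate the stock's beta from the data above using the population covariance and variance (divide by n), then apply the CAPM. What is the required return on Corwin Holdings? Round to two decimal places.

10.02%

Mean R_i = (0.3 − 3.5 + 2.3 + 6.7 + 6.4 − 7.9) / 6 = 0.7167%
Mean R_m = (3.3 − 1.7 + 1.8 + 3.3 + 9.4 − 7.9) / 6 = 1.3667%
Σ(R_i − R̄_i)(R_m − R̄_m) = 149.8833  ⇒  Cov = 149.8833 / 6 = 24.9806
Σ(R_m − R̄_m)² = 167.4733  ⇒  Var(R_m) = 167.4733 / 6 = 27.9122
β = Cov / Var(R_m) = 24.9806 / 27.9122 = 0.8950
MRP = 10.6% − 5.1% = 5.50%
E(R) = R_f + β × MRP = 5.1% + 0.8950 × 5.5% = 10.02%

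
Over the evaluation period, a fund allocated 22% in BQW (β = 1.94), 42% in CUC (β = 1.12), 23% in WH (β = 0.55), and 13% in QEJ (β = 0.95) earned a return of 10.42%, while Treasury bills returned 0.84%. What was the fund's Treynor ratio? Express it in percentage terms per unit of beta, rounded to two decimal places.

8.35%

β_P = 0.22×1.94 + 0.42×1.12 + 0.23×0.55 + 0.13×0.95 = 1.1472
Treynor = (R_P − R_f) / β_P = (10.42% − 0.84%) / 1.1472 = 9.58% / 1.1472 = 8.35%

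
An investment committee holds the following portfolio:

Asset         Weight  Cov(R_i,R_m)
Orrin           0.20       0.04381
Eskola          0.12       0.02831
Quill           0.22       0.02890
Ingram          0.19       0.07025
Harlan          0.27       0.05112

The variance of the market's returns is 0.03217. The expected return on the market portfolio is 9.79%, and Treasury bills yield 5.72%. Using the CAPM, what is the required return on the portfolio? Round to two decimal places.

11.50%

β_Orrin = 0.04381 / 0.03217 = 1.3618
β_Eskola = 0.02831 / 0.03217 = 0.8800
β_Quill = 0.02890 / 0.03217 = 0.8984
β_Ingram = 0.07025 / 0.03217 = 2.1837
β_Harlan = 0.05112 / 0.03217 = 1.5891
β_P = Σ w_i β_i = 0.20×1.3618 + 0.12×0.8800 + 0.22×0.8984 + 0.19×2.1837 + 0.27×1.5891 = 1.4196
MRP = 9.79% − 5.72% = 4.07%
E(R_P) = R_f + β_P × MRP = 5.72% + 1.4196 × 4.07% = 11.50%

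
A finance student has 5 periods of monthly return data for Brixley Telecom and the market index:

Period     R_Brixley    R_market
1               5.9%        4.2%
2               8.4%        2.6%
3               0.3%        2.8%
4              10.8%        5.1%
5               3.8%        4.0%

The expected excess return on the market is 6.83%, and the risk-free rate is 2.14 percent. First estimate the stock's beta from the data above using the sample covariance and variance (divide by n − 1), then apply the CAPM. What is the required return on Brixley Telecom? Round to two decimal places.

Mean R_i = (5.9 + 8.4 + 0.3 + 10.8 + 3.8) / 5 = 5.8400%
Mean R_m = (4.2 + 2.6 + 2.8 + 5.1 + 4.0) / 5 = 3.7400%
Σ(R_i − R̄_i)(R_m − R̄_m) = 8.5320  ⇒  Cov = 8.5320 / 4 = 2.1330
Σ(R_m − R̄_m)² = 4.3120  ⇒  Var(R_m) = 4.3120 / 4 = 1.0780
β = Cov / Var(R_m) = 2.1330 / 1.0780 = 1.9787
E(R) = R_f + β × MRP = 2.14% + 1.9787 × 6.83% = 15.65%

15.65%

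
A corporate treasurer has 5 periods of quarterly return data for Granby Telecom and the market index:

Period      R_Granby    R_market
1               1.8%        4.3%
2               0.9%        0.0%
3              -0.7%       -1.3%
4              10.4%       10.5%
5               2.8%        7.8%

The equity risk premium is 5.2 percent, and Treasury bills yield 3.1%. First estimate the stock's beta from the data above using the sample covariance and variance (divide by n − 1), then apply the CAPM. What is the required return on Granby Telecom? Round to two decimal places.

6.98%

Mean R_i = (1.8 + 0.9 − 0.7 + 10.4 + 2.8) / 5 = 3.0400%
Mean R_m = (4.3 + 0.0 − 1.3 + 10.5 + 7.8) / 5 = 4.2600%
Σ(R_i − R̄_i)(R_m − R̄_m) = 74.9380  ⇒  Cov = 74.9380 / 4 = 18.7345
Σ(R_m − R̄_m)² = 100.5320  ⇒  Var(R_m) = 100.5320 / 4 = 25.1330
β = Cov / Var(R_m) = 18.7345 / 25.1330 = 0.7454
E(R) = R_f + β × MRP = 3.1% + 0.7454 × 5.2% = 6.98%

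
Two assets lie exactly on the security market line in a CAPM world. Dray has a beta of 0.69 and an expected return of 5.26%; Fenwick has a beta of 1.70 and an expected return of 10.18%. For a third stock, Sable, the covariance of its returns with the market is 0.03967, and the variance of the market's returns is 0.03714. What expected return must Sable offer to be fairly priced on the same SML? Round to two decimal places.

MRP = (10.18% − 5.26%) / (1.70 − 0.69) = 4.8713%
R_f = 5.26% − 0.69 × 4.8713% = 1.8988%
β_Sable = Cov / Var(R_m) = 0.03967 / 0.03714 = 1.0681
E(R_Sable) = R_f + β × MRP = 1.8988% + 1.0681 × 4.8713% = 7.10%

7.10%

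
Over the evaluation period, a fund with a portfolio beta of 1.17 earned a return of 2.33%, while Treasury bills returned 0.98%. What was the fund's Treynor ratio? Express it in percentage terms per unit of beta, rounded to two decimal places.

1.15%

Treynor = (R_P − R_f) / β_P = (2.33% − 0.98%) / 1.1700 = 1.35% / 1.1700 = 1.15%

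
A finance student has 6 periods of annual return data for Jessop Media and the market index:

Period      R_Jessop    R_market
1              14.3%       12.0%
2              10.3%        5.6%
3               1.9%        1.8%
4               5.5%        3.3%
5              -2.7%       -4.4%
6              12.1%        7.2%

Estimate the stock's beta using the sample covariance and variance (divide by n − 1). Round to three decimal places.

Mean R_i = (14.3 + 10.3 + 1.9 + 5.5 − 2.7 + 12.1) / 6 = 6.9000%
Mean R_m = (12.0 + 5.6 + 1.8 + 3.3 − 4.4 + 7.2) / 6 = 4.2500%
Σ(R_i − R̄_i)(R_m − R̄_m) = 173.9000  ⇒  Cov = 173.9000 / 5 = 34.7800
Σ(R_m − R̄_m)² = 152.3150  ⇒  Var(R_m) = 152.3150 / 5 = 30.4630
β = Cov / Var(R_m) = 34.7800 / 30.4630 = 1.1417

1.142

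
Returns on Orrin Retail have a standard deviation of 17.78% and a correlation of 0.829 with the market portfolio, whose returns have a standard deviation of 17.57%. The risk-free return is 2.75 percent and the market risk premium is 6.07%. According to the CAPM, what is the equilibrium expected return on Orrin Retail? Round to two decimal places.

β = ρ × σ_i / σ_m = 0.829 × 17.78% / 17.57% = 0.8389
E(R) = 2.75% + 0.8389 × 6.07% = 7.84%

7.84%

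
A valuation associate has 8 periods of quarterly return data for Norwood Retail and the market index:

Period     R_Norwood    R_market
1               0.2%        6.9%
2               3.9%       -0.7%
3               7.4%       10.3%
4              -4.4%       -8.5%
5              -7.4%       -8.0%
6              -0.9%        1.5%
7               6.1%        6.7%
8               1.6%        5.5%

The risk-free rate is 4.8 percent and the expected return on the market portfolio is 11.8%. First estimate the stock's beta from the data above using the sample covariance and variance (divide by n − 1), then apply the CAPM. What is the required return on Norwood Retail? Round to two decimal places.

9.04%

Mean R_i = (0.2 + 3.9 + 7.4 − 4.4 − 7.4 − 0.9 + 6.1 + 1.6) / 8 = 0.8125%
Mean R_m = (6.9 − 0.7 + 10.3 − 8.5 − 8.0 + 1.5 + 6.7 + 5.5) / 8 = 1.7125%
Σ(R_i − R̄_i)(R_m − R̄_m) = 208.6588  ⇒  Cov = 208.6588 / 7 = 29.8084
Σ(R_m − R̄_m)² = 344.3688  ⇒  Var(R_m) = 344.3688 / 7 = 49.1955
β = Cov / Var(R_m) = 29.8084 / 49.1955 = 0.6059
MRP = 11.8% − 4.8% = 7.00%
E(R) = R_f + β × MRP = 4.8% + 0.6059 × 7.0% = 9.04%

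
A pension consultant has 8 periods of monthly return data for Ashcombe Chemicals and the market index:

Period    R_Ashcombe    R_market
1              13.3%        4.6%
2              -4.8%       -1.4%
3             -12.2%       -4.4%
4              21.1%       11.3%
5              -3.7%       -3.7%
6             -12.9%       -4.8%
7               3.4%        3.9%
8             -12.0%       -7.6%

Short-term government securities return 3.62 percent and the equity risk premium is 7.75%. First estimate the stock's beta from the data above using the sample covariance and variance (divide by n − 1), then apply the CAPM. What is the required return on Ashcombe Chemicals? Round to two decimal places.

Mean R_i = (13.3 − 4.8 − 12.2 + 21.1 − 3.7 − 12.9 + 3.4 − 12.0) / 8 = -0.9750%
Mean R_m = (4.6 − 1.4 − 4.4 + 11.3 − 3.7 − 4.8 + 3.9 − 7.6) / 8 = -0.2625%
Σ(R_i − R̄_i)(R_m − R̄_m) = 538.0325  ⇒  Cov = 538.0325 / 7 = 76.8618
Σ(R_m − R̄_m)² = 279.3188  ⇒  Var(R_m) = 279.3188 / 7 = 39.9027
β = Cov / Var(R_m) = 76.8618 / 39.9027 = 1.9262
E(R) = R_f + β × MRP = 3.62% + 1.9262 × 7.75% = 18.55%

18.55%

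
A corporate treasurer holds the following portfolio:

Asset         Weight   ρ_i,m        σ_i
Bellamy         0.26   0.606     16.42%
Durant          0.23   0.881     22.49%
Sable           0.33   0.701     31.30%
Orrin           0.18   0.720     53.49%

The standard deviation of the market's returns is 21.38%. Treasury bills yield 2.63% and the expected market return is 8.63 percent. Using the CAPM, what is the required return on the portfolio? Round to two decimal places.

β_Bellamy = 0.606 × 16.42% / 21.38% = 0.4654
β_Durant = 0.881 × 22.49% / 21.38% = 0.9267
β_Sable = 0.701 × 31.30% / 21.38% = 1.0263
β_Orrin = 0.720 × 53.49% / 21.38% = 1.8013
β_P = Σ w_i β_i = 0.26×0.4654 + 0.23×0.9267 + 0.33×1.0263 + 0.18×1.8013 = 0.9971
MRP = 8.63% − 2.63% = 6.00%
E(R_P) = R_f + β_P × MRP = 2.63% + 0.9971 × 6.00% = 8.61%

8.61%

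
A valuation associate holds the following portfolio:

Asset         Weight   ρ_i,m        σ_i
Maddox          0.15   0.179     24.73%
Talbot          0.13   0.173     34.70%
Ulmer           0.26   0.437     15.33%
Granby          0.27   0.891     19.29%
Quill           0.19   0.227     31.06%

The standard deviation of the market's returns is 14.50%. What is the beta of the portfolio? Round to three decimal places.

0.632

β_Maddox = 0.179 × 24.73% / 14.50% = 0.3053
β_Talbot = 0.173 × 34.70% / 14.50% = 0.4140
β_Ulmer = 0.437 × 15.33% / 14.50% = 0.4620
β_Granby = 0.891 × 19.29% / 14.50% = 1.1853
β_Quill = 0.227 × 31.06% / 14.50% = 0.4862
β_P = Σ w_i β_i = 0.15×0.3053 + 0.13×0.4140 + 0.26×0.4620 + 0.27×1.1853 + 0.19×0.4862 = 0.6321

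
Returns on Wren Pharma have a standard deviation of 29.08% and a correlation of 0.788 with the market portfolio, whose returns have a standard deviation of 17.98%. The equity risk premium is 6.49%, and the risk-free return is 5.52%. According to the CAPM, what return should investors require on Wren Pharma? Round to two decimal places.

β = ρ × σ_i / σ_m = 0.788 × 29.08% / 17.98% = 1.2745
E(R) = 5.52% + 1.2745 × 6.49% = 13.79%

13.79%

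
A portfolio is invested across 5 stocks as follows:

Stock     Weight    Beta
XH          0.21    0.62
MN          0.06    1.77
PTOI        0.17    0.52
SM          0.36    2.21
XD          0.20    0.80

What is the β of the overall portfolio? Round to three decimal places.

1.280

β_P = Σ w_i β_i = 0.21×0.62 + 0.06×1.77 + 0.17×0.52 + 0.36×2.21 + 0.20×0.80 = 1.2804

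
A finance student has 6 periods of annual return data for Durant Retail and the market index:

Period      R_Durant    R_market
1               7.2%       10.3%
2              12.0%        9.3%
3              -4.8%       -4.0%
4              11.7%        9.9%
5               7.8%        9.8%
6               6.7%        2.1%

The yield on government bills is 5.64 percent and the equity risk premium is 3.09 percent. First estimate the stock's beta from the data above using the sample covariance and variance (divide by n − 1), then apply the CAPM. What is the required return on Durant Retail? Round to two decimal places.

Mean R_i = (7.2 + 12.0 − 4.8 + 11.7 + 7.8 + 6.7) / 6 = 6.7667%
Mean R_m = (10.3 + 9.3 − 4.0 + 9.9 + 9.8 + 2.1) / 6 = 6.2333%
Σ(R_i − R̄_i)(R_m − R̄_m) = 158.2267  ⇒  Cov = 158.2267 / 5 = 31.6453
Σ(R_m − R̄_m)² = 173.9133  ⇒  Var(R_m) = 173.9133 / 5 = 34.7827
β = Cov / Var(R_m) = 31.6453 / 34.7827 = 0.9098
E(R) = R_f + β × MRP = 5.64% + 0.9098 × 3.09% = 8.45%

8.45%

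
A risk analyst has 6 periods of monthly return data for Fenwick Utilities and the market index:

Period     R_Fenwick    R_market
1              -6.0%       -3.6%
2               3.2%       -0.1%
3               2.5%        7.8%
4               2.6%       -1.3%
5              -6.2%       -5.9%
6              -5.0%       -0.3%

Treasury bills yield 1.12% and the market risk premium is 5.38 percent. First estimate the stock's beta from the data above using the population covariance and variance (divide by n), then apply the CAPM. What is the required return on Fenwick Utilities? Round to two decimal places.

4.61%

Mean R_i = (-6.0 + 3.2 + 2.5 + 2.6 − 6.2 − 5.0) / 6 = -1.4833%
Mean R_m = (-3.6 − 0.1 + 7.8 − 1.3 − 5.9 − 0.3) / 6 = -0.5667%
Σ(R_i − R̄_i)(R_m − R̄_m) = 70.4367  ⇒  Cov = 70.4367 / 6 = 11.7395
Σ(R_m − R̄_m)² = 108.4733  ⇒  Var(R_m) = 108.4733 / 6 = 18.0789
β = Cov / Var(R_m) = 11.7395 / 18.0789 = 0.6493
E(R) = R_f + β × MRP = 1.12% + 0.6493 × 5.38% = 4.61%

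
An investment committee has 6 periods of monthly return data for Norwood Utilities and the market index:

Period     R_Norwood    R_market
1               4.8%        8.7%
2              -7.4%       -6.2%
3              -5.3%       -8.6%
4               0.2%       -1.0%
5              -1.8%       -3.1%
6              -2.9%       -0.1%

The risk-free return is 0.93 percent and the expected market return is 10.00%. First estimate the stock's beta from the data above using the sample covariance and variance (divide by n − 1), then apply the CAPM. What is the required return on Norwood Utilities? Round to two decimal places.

6.82%

Mean R_i = (4.8 − 7.4 − 5.3 + 0.2 − 1.8 − 2.9) / 6 = -2.0667%
Mean R_m = (8.7 − 6.2 − 8.6 − 1.0 − 3.1 − 0.1) / 6 = -1.7167%
Σ(R_i − R̄_i)(R_m − R̄_m) = 117.6033  ⇒  Cov = 117.6033 / 5 = 23.5207
Σ(R_m − R̄_m)² = 181.0283  ⇒  Var(R_m) = 181.0283 / 5 = 36.2057
β = Cov / Var(R_m) = 23.5207 / 36.2057 = 0.6496
MRP = 10.00% − 0.93% = 9.07%
E(R) = R_f + β × MRP = 0.93% + 0.6496 × 9.07% = 6.82%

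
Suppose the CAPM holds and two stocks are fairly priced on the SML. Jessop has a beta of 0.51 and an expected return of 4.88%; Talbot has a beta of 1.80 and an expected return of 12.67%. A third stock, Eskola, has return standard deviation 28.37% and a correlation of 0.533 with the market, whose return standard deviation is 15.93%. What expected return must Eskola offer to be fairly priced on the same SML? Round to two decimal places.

MRP = (12.67% − 4.88%) / (1.80 − 0.51) = 6.0388%
R_f = 4.88% − 0.51 × 6.0388% = 1.8002%
β_Eskola = ρ·σ_i/σ_m = 0.533 × 28.37 / 15.93 = 0.9492
E(R_Eskola) = R_f + β × MRP = 1.8002% + 0.9492 × 6.0388% = 7.53%

7.53%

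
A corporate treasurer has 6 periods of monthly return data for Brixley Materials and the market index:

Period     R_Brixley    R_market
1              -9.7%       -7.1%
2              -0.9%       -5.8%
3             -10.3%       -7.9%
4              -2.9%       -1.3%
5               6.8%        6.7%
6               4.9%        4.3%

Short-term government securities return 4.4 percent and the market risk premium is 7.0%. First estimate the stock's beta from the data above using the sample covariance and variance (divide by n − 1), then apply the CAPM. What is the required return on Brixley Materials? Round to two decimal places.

Mean R_i = (-9.7 − 0.9 − 10.3 − 2.9 + 6.8 + 4.9) / 6 = -2.0167%
Mean R_m = (-7.1 − 5.8 − 7.9 − 1.3 + 6.7 + 4.3) / 6 = -1.8500%
Σ(R_i − R̄_i)(R_m − R̄_m) = 203.4750  ⇒  Cov = 203.4750 / 5 = 40.6950
Σ(R_m − R̄_m)² = 190.9950  ⇒  Var(R_m) = 190.9950 / 5 = 38.1990
β = Cov / Var(R_m) = 40.6950 / 38.1990 = 1.0653
E(R) = R_f + β × MRP = 4.4% + 1.0653 × 7.0% = 11.86%

11.86%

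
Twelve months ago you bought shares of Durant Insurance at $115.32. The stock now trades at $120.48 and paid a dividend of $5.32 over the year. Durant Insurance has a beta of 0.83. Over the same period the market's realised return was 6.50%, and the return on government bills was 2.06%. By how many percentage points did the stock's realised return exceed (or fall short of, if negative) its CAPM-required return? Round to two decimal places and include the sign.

+3.34%

Realised HPR = (P1 + D1 − P0) / P0 = (120.48 + 5.32 − 115.32) / 115.32 = 10.48 / 115.32 = 9.0878%
MRP = 6.50% − 2.06% = 4.44%
CAPM required = R_f + β·MRP = 2.06% + 0.83 × 4.44% = 5.7452%
α = realised − required = 9.0878% − 5.7452% = +3.34%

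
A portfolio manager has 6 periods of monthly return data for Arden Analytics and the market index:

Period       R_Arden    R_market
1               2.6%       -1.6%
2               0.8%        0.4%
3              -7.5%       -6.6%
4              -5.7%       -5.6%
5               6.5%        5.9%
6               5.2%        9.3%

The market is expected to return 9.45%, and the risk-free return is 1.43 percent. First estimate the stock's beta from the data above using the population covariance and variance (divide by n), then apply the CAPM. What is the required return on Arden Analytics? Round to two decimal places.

8.05%

Mean R_i = (2.6 + 0.8 − 7.5 − 5.7 + 6.5 + 5.2) / 6 = 0.3167%
Mean R_m = (-1.6 + 0.4 − 6.6 − 5.6 + 5.9 + 9.3) / 6 = 0.3000%
Σ(R_i − R̄_i)(R_m − R̄_m) = 163.7200  ⇒  Cov = 163.7200 / 6 = 27.2867
Σ(R_m − R̄_m)² = 198.4000  ⇒  Var(R_m) = 198.4000 / 6 = 33.0667
β = Cov / Var(R_m) = 27.2867 / 33.0667 = 0.8252
MRP = 9.45% − 1.43% = 8.02%
E(R) = R_f + β × MRP = 1.43% + 0.8252 × 8.02% = 8.05%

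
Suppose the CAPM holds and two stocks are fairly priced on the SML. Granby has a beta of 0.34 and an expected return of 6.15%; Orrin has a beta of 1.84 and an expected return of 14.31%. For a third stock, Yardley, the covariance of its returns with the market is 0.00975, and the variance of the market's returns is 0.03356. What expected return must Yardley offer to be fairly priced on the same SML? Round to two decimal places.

5.88%

MRP = (14.31% − 6.15%) / (1.84 − 0.34) = 5.4400%
R_f = 6.15% − 0.34 × 5.4400% = 4.3004%
β_Yardley = Cov / Var(R_m) = 0.00975 / 0.03356 = 0.2905
E(R_Yardley) = R_f + β × MRP = 4.3004% + 0.2905 × 5.4400% = 5.88%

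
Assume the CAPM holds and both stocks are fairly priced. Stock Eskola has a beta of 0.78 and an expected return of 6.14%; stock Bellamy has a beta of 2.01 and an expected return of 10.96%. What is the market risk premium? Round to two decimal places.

Both satisfy E(R) = R_f + β·MRP, so the slope of the SML is
MRP = (10.96% − 6.14%) / (2.01 − 0.78) = 4.82% / 1.23 = 3.9187%

3.92%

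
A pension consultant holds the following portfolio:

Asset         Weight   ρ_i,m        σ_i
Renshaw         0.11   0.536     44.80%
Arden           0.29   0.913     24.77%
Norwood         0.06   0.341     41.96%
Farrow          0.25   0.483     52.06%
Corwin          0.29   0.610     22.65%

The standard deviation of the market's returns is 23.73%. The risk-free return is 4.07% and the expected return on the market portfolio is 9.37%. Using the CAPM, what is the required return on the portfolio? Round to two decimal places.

8.62%

β_Renshaw = 0.536 × 44.80% / 23.73% = 1.0119
β_Arden = 0.913 × 24.77% / 23.73% = 0.9530
β_Norwood = 0.341 × 41.96% / 23.73% = 0.6030
β_Farrow = 0.483 × 52.06% / 23.73% = 1.0596
β_Corwin = 0.610 × 22.65% / 23.73% = 0.5822
β_P = Σ w_i β_i = 0.11×1.0119 + 0.29×0.9530 + 0.06×0.6030 + 0.25×1.0596 + 0.29×0.5822 = 0.8576
MRP = 9.37% − 4.07% = 5.30%
E(R_P) = R_f + β_P × MRP = 4.07% + 0.8576 × 5.30% = 8.62%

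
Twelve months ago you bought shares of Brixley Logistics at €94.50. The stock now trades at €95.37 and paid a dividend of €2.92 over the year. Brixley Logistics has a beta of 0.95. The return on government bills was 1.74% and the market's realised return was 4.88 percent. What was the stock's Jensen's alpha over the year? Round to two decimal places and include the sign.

-0.71%

Realised HPR = (P1 + D1 − P0) / P0 = (95.37 + 2.92 − 94.50) / 94.50 = 3.79 / 94.50 = 4.0106%
MRP = 4.88% − 1.74% = 3.14%
CAPM required = R_f + β·MRP = 1.74% + 0.95 × 3.14% = 4.7230%
α = realised − required = 4.0106% − 4.7230% = -0.71%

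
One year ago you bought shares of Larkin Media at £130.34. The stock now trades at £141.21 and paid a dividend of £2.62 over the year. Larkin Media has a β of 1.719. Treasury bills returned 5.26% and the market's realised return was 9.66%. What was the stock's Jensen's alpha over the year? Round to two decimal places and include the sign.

Realised HPR = (P1 + D1 − P0) / P0 = (141.21 + 2.62 − 130.34) / 130.34 = 13.49 / 130.34 = 10.3499%
MRP = 9.66% − 5.26% = 4.40%
CAPM required = R_f + β·MRP = 5.26% + 1.719 × 4.40% = 12.82360%
α = realised − required = 10.3499% − 12.82360% = -2.47%

-2.47%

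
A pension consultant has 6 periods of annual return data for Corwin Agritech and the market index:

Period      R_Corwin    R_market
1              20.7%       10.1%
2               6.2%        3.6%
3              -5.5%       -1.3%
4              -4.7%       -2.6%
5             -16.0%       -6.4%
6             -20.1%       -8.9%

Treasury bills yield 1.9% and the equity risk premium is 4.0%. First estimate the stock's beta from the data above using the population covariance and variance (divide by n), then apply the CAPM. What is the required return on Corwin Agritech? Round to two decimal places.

10.52%

Mean R_i = (20.7 + 6.2 − 5.5 − 4.7 − 16.0 − 20.1) / 6 = -3.2333%
Mean R_m = (10.1 + 3.6 − 1.3 − 2.6 − 6.4 − 8.9) / 6 = -0.9167%
Σ(R_i − R̄_i)(R_m − R̄_m) = 514.2667  ⇒  Cov = 514.2667 / 6 = 85.7111
Σ(R_m − R̄_m)² = 238.5483  ⇒  Var(R_m) = 238.5483 / 6 = 39.7581
β = Cov / Var(R_m) = 85.7111 / 39.7581 = 2.1558
E(R) = R_f + β × MRP = 1.9% + 2.1558 × 4.0% = 10.52%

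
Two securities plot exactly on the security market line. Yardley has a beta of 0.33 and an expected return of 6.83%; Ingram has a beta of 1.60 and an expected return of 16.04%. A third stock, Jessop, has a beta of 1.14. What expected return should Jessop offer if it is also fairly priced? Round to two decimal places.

12.70%

MRP (SML slope) = (16.04% − 6.83%) / (1.60 − 0.33) = 9.21% / 1.27 = 7.2520%
R_f (intercept) = 6.83% − 0.33 × 7.2520% = 4.4368%
E(R_Jessop) = R_f + β × MRP = 4.4368% + 1.14 × 7.2520% = 12.70%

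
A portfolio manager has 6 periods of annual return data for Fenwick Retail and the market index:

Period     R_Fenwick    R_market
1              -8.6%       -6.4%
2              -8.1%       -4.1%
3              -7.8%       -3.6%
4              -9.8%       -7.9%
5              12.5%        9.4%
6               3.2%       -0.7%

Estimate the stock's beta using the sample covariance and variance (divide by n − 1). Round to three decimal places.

Mean R_i = (-8.6 − 8.1 − 7.8 − 9.8 + 12.5 + 3.2) / 6 = -3.1000%
Mean R_m = (-6.4 − 4.1 − 3.6 − 7.9 + 9.4 − 0.7) / 6 = -2.2167%
Σ(R_i − R̄_i)(R_m − R̄_m) = 267.7800  ⇒  Cov = 267.7800 / 5 = 53.5560
Σ(R_m − R̄_m)² = 192.5083  ⇒  Var(R_m) = 192.5083 / 5 = 38.5017
β = Cov / Var(R_m) = 53.5560 / 38.5017 = 1.3910

1.391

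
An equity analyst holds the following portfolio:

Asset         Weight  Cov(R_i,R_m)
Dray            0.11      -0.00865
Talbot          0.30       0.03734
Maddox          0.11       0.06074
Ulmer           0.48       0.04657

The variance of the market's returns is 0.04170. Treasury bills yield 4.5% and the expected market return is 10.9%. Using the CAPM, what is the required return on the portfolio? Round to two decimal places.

10.53%

β_Dray = -0.00865 / 0.04170 = -0.2074
β_Talbot = 0.03734 / 0.04170 = 0.8954
β_Maddox = 0.06074 / 0.04170 = 1.4566
β_Ulmer = 0.04657 / 0.04170 = 1.1168
β_P = Σ w_i β_i = 0.11×-0.2074 + 0.30×0.8954 + 0.11×1.4566 + 0.48×1.1168 = 0.9421
MRP = 10.9% − 4.5% = 6.40%
E(R_P) = R_f + β_P × MRP = 4.5% + 0.9421 × 6.4% = 10.53%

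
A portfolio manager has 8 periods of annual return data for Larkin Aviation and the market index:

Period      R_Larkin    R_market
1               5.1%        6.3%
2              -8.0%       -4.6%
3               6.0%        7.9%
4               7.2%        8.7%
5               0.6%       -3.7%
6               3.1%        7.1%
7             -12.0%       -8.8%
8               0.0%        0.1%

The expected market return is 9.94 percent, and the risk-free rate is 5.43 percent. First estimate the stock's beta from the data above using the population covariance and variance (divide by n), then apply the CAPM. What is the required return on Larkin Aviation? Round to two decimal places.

Mean R_i = (5.1 − 8.0 + 6.0 + 7.2 + 0.6 + 3.1 − 12.0 + 0.0) / 8 = 0.2500%
Mean R_m = (6.3 − 4.6 + 7.9 + 8.7 − 3.7 + 7.1 − 8.8 + 0.1) / 8 = 1.6250%
Σ(R_i − R̄_i)(R_m − R̄_m) = 301.1100  ⇒  Cov = 301.1100 / 8 = 37.6388
Σ(R_m − R̄_m)² = 319.3750  ⇒  Var(R_m) = 319.3750 / 8 = 39.9219
β = Cov / Var(R_m) = 37.6388 / 39.9219 = 0.9428
MRP = 9.94% − 5.43% = 4.51%
E(R) = R_f + β × MRP = 5.43% + 0.9428 × 4.51% = 9.68%

9.68%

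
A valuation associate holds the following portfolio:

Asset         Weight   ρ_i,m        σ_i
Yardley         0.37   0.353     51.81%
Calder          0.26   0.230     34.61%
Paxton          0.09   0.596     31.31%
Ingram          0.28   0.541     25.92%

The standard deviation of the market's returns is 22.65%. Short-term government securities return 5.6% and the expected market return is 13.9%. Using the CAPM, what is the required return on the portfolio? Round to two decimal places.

10.89%

β_Yardley = 0.353 × 51.81% / 22.65% = 0.8075
β_Calder = 0.230 × 34.61% / 22.65% = 0.3514
β_Paxton = 0.596 × 31.31% / 22.65% = 0.8239
β_Ingram = 0.541 × 25.92% / 22.65% = 0.6191
β_P = Σ w_i β_i = 0.37×0.8075 + 0.26×0.3514 + 0.09×0.8239 + 0.28×0.6191 = 0.6376
MRP = 13.9% − 5.6% = 8.30%
E(R_P) = R_f + β_P × MRP = 5.6% + 0.6376 × 8.3% = 10.89%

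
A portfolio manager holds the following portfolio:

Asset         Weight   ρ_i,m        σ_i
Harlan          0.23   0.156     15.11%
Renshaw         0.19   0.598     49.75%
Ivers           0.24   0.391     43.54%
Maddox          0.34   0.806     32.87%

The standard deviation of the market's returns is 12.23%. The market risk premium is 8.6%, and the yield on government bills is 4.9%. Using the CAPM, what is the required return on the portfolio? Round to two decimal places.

18.46%

β_Harlan = 0.156 × 15.11% / 12.23% = 0.1927
β_Renshaw = 0.598 × 49.75% / 12.23% = 2.4326
β_Ivers = 0.391 × 43.54% / 12.23% = 1.3920
β_Maddox = 0.806 × 32.87% / 12.23% = 2.1662
β_P = Σ w_i β_i = 0.23×0.1927 + 0.19×2.4326 + 0.24×1.3920 + 0.34×2.1662 = 1.5771
E(R_P) = R_f + β_P × MRP = 4.9% + 1.5771 × 8.6% = 18.46%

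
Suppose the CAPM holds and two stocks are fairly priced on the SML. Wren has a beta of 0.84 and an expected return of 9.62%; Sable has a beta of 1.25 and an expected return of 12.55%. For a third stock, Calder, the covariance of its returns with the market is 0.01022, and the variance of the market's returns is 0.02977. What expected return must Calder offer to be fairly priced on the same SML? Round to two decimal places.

6.07%

MRP = (12.55% − 9.62%) / (1.25 − 0.84) = 7.1463%
R_f = 9.62% − 0.84 × 7.1463% = 3.6171%
β_Calder = Cov / Var(R_m) = 0.01022 / 0.02977 = 0.3433
E(R_Calder) = R_f + β × MRP = 3.6171% + 0.3433 × 7.1463% = 6.07%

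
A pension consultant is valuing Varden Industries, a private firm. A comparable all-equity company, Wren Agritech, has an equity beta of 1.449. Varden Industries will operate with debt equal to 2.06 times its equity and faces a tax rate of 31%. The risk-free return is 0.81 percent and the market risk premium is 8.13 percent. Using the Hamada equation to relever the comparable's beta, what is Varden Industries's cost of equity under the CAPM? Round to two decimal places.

29.33%

β_L = β_U × [1 + (1 − t)(D/E)] = 1.449 × [1 + (1 − 0.31) × 2.06]
    = 1.449 × [1 + 0.69 × 2.06] = 1.449 × 2.4214 = 3.5086
E(R) = R_f + β_L × MRP = 0.81% + 3.5086 × 8.13% = 29.33%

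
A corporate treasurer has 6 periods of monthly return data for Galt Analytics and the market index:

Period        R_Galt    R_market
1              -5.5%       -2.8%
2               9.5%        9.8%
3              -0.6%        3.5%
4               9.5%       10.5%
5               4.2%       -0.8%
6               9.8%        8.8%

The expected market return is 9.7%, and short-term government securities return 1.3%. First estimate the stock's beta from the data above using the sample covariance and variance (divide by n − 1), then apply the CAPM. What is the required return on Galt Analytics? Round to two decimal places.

Mean R_i = (-5.5 + 9.5 − 0.6 + 9.5 + 4.2 + 9.8) / 6 = 4.4833%
Mean R_m = (-2.8 + 9.8 + 3.5 + 10.5 − 0.8 + 8.8) / 6 = 4.8333%
Σ(R_i − R̄_i)(R_m − R̄_m) = 159.0133  ⇒  Cov = 159.0133 / 5 = 31.8027
Σ(R_m − R̄_m)² = 164.2933  ⇒  Var(R_m) = 164.2933 / 5 = 32.8587
β = Cov / Var(R_m) = 31.8027 / 32.8587 = 0.9679
MRP = 9.7% − 1.3% = 8.40%
E(R) = R_f + β × MRP = 1.3% + 0.9679 × 8.4% = 9.43%

9.43%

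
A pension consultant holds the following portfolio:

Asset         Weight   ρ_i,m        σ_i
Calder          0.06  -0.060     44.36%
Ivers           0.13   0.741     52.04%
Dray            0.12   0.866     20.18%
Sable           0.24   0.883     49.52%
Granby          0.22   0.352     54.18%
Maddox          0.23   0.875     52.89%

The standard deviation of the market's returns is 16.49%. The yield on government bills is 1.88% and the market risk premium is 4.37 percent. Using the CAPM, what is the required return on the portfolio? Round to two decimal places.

β_Calder = -0.060 × 44.36% / 16.49% = -0.1614
β_Ivers = 0.741 × 52.04% / 16.49% = 2.3385
β_Dray = 0.866 × 20.18% / 16.49% = 1.0598
β_Sable = 0.883 × 49.52% / 16.49% = 2.6517
β_Granby = 0.352 × 54.18% / 16.49% = 1.1565
β_Maddox = 0.875 × 52.89% / 16.49% = 2.8065
β_P = Σ w_i β_i = 0.06×-0.1614 + 0.13×2.3385 + 0.12×1.0598 + 0.24×2.6517 + 0.22×1.1565 + 0.23×2.8065 = 1.9578
E(R_P) = R_f + β_P × MRP = 1.88% + 1.9578 × 4.37% = 10.44%

10.44%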